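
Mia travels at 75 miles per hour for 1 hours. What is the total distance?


Use the formula: distance = speed x time
Speed = 75 mph, Time = 1 hours
75 x 1 = 75 miles

75 miles


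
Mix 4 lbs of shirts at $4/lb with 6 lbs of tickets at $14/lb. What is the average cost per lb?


Cost of shirts:
4 x $4 = $16
Cost of tickets:
6 x $14 = $84
Total cost: $16 + $84 = $100
Total weight: 10 lbs
Average: $100 / 10 = $10/lb

$10/lb


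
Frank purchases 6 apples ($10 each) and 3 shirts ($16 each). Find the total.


Cost of apples:
6 x $10 = $60
Cost of shirts:
3 x $16 = $48
Add both:
$60 + $48 = $108

$108


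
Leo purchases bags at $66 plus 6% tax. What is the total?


Calculate the tax:
6% of $66 = $3.96
Add tax to price:
$66 + $3.96 = $69.96

$69.96


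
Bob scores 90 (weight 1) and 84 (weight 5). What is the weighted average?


Weighted sum:
1 x 90 + 5 x 84 = 510
Total weight:
1 + 5 = 6
Weighted average:
510 / 6 = 85

85


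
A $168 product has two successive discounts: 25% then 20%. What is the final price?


First discount:
25% of $168 = $42
Price after first discount:
$168 - $42 = $126
Second discount:
20% of $126 = $25.20
Final price:
$126 - $25.20 = $100.80

$100.80


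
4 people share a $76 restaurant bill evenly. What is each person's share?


Total bill: $76
Number of people: 4
Each pays: $76 / 4 = $19

$19


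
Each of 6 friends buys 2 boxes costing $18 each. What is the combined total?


Cost per person:
2 x $18 = $36
Group total:
6 x $36 = $216

$216


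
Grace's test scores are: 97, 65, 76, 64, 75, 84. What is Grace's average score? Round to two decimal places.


Add the scores:
97 + 65 + 76 + 64 + 75 + 84 = 461
Divide by the number of tests:
461 / 6 = 76.8333... ≈ 76.83

76.83


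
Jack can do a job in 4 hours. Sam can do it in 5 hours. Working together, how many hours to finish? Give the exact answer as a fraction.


Jack's rate: 1/4 of the job per hour
Sam's rate: 1/5 of the job per hour
Combined rate: 1/4 + 1/5 = 9/20 per hour
Time = 1 / (9/20) = 20/9 hours (≈ 2.22 hours)

20/9 hours


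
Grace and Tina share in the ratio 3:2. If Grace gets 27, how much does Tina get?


Find the multiplier:
27 / 3 = 9
Apply to Tina's share:
2 x 9 = 18

18


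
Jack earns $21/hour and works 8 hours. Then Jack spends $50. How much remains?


Calculate earnings:
8 x $21 = $168
Subtract spending:
$168 - $50 = $118

$118


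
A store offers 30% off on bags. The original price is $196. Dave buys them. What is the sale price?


Calculate the discount amount:
30% of $196 = $58.80
Subtract from original:
$196 - $58.80 = $137.20

$137.20


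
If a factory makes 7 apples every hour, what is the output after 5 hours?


Production rate: 7 apples per hour
Time: 5 hours
Total: 7 x 5 = 35 apples

35 apples


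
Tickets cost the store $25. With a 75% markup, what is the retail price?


Calculate the markup amount:
75% of $25 = $18.75
Add to cost:
$25 + $18.75 = $43.75

$43.75


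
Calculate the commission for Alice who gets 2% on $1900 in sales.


Convert rate to decimal:
2% = 0.02
Multiply by sales:
$1900 x 0.02 = $38

$38


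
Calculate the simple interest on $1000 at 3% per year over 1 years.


Use the formula I = P x R x T / 100
P x R x T = 1000 x 3 x 1 = 3000
I = 3000 / 100 = $30

$30


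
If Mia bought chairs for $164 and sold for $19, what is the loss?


Selling price = $19
Cost price = $164
Loss = cost price - selling price:
Loss = $164 - $19 = $145

$145


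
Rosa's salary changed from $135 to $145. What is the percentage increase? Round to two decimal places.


Find the absolute change:
|145 - 135| = 10
Divide by original and multiply by 100:
10 / 135 x 100 = 7.4074...% ≈ 7.41%

7.41%


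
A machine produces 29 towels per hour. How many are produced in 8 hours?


Production rate: 29 towels per hour
Time: 8 hours
Total: 29 x 8 = 232 towels

232 towels


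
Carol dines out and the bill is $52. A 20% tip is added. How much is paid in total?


Calculate the tip:
20% of $52 = $10.40
Add tip to meal cost:
$52 + $10.40 = $62.40

$62.40


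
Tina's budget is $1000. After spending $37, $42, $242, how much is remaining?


Add up expenses:
$37 + $42 + $242 = $321
Subtract from budget:
$1000 - $321 = $679

$679


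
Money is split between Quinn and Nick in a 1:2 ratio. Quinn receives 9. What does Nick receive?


Find the multiplier:
9 / 1 = 9
Apply to Nick's share:
2 x 9 = 18

18


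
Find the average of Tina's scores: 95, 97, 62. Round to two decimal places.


Add the scores:
95 + 97 + 62 = 254
Divide by the number of tests:
254 / 3 = 84.6666... ≈ 84.67

84.67


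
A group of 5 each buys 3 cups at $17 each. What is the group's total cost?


Cost per person:
3 x $17 = $51
Group total:
5 x $51 = $255

$255


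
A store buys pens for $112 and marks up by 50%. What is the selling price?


Calculate the markup amount:
50% of $112 = $56
Add to cost:
$112 + $56 = $168

$168


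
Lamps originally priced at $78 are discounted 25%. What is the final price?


Calculate the discount amount:
25% of $78 = $19.50
Subtract from original:
$78 - $19.50 = $58.50

$58.50


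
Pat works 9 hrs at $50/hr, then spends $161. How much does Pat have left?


Calculate earnings:
9 x $50 = $450
Subtract spending:
$450 - $161 = $289

$289


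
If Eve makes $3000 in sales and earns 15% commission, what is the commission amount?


Convert rate to decimal:
15% = 0.15
Multiply by sales:
$3000 x 0.15 = $450

$450


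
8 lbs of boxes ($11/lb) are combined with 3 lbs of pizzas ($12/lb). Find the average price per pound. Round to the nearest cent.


Cost of boxes:
8 x $11 = $88
Cost of pizzas:
3 x $12 = $36
Total cost: $88 + $36 = $124
Total weight: 11 lbs
Average: $124 / 11 = $11.2727... ≈ $11.27/lb

$11.27/lb


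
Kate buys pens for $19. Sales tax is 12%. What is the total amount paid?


Calculate the tax:
12% of $19 = $2.28
Add tax to price:
$19 + $2.28 = $21.28

$21.28


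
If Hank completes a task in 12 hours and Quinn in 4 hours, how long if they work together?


Hank's rate: 1/12 of the job per hour
Quinn's rate: 1/4 of the job per hour
Combined rate: 1/12 + 1/4 = 1/3 per hour
Time = 1 / (1/3) = 3 hours

3 hours


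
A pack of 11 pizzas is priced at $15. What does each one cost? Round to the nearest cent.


Total cost: $15
Number of items: 11
Unit price: $15 / 11 = $1.3636... ≈ $1.36

$1.36


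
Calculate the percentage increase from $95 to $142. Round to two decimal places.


Find the absolute change:
|142 - 95| = 47
Divide by original and multiply by 100:
47 / 95 x 100 = 49.4736...% ≈ 49.47%

49.47%


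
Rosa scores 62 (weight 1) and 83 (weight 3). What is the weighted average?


Weighted sum:
1 x 62 + 3 x 83 = 311
Total weight:
1 + 3 = 4
Weighted average:
311 / 4 = 77.75

77.75


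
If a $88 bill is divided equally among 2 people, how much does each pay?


Total bill: $88
Number of people: 2
Each pays: $88 / 2 = $44

$44


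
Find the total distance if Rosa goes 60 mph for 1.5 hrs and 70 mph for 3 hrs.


Leg 1 distance:
60 x 1.5 = 90 miles
Leg 2 distance:
70 x 3 = 210 miles
Total distance:
90 + 210 = 300 miles

300 miles


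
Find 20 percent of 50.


Convert percentage to decimal:
20% = 0.2
Multiply:
50 x 0.2 = 10

10


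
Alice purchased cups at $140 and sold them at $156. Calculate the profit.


Selling price = $156
Cost price = $140
Profit = selling price - cost price:
Profit = $156 - $140 = $16

$16


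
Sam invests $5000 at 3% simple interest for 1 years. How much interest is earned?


Use the formula I = P x R x T / 100
P x R x T = 5000 x 3 x 1 = 15000
I = 15000 / 100 = $150

$150


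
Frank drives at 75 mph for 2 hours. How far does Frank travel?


Use the formula: distance = speed x time
Speed = 75 mph, Time = 2 hours
75 x 2 = 150 miles

150 miles


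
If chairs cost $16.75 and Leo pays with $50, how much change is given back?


Start with the amount paid:
$50
Subtract the price:
$50 - $16.75 = $33.25

$33.25


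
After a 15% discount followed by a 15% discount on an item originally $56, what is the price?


First discount:
15% of $56 = $8.40
Price after first discount:
$56 - $8.40 = $47.60
Second discount:
15% of $47.60 = $7.14
Final price:
$47.60 - $7.14 = $40.46

$40.46


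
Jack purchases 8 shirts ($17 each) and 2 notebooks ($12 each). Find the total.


Cost of shirts:
8 x $17 = $136
Cost of notebooks:
2 x $12 = $24
Add both:
$136 + $24 = $160

$160


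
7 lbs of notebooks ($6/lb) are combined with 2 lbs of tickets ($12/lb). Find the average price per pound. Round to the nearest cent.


Cost of notebooks:
7 x $6 = $42
Cost of tickets:
2 x $12 = $24
Total cost: $42 + $24 = $66
Total weight: 9 lbs
Average: $66 / 9 = $7.3333... ≈ $7.33/lb

$7.33/lb


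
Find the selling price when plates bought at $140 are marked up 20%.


Calculate the markup amount:
20% of $140 = $28
Add to cost:
$140 + $28 = $168

$168


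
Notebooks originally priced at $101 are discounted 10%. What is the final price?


Calculate the discount amount:
10% of $101 = $10.10
Subtract from original:
$101 - $10.10 = $90.90

$90.90


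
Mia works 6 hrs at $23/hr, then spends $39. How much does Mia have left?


Calculate earnings:
6 x $23 = $138
Subtract spending:
$138 - $39 = $99

$99


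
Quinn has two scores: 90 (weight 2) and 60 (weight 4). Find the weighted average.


Weighted sum:
2 x 90 + 4 x 60 = 420
Total weight:
2 + 4 = 6
Weighted average:
420 / 6 = 70

70


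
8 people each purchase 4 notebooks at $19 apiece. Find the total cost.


Cost per person:
4 x $19 = $76
Group total:
8 x $76 = $608

$608


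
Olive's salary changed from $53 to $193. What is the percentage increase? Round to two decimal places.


Find the absolute change:
|193 - 53| = 140
Divide by original and multiply by 100:
140 / 53 x 100 = 264.1509...% ≈ 264.15%

264.15%


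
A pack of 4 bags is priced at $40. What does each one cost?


Total cost: $40
Number of items: 4
Unit price: $40 / 4 = $10

$10


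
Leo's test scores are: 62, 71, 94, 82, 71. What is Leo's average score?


Add the scores:
62 + 71 + 94 + 82 + 71 = 380
Divide by the number of tests:
380 / 5 = 76

76


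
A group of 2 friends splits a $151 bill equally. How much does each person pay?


Total bill: $151
Number of people: 2
Each pays: $151 / 2 = $75.50

$75.50


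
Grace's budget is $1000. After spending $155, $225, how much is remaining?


Add up expenses:
$155 + $225 = $380
Subtract from budget:
$1000 - $380 = $620

$620


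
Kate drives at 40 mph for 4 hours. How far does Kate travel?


Use the formula: distance = speed x time
Speed = 40 mph, Time = 4 hours
40 x 4 = 160 miles

160 miles


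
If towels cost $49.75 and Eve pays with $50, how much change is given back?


Start with the amount paid:
$50
Subtract the price:
$50 - $49.75 = $0.25

$0.25


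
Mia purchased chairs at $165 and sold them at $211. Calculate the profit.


Selling price = $211
Cost price = $165
Profit = selling price - cost price:
Profit = $211 - $165 = $46

$46


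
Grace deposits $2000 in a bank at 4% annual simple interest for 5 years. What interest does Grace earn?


Use the formula I = P x R x T / 100
P x R x T = 2000 x 4 x 5 = 40000
I = 40000 / 100 = $400

$400


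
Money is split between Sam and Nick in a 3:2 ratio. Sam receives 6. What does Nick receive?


Find the multiplier:
6 / 3 = 2
Apply to Nick's share:
2 x 2 = 4

4


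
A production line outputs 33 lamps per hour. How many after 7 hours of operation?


Production rate: 33 lamps per hour
Time: 7 hours
Total: 33 x 7 = 231 lamps

231 lamps


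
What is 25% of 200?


Convert percentage to decimal:
25% = 0.25
Multiply:
200 x 0.25 = 50

50


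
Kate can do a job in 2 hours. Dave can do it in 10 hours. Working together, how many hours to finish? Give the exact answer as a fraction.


Kate's rate: 1/2 of the job per hour
Dave's rate: 1/10 of the job per hour
Combined rate: 1/2 + 1/10 = 3/5 per hour
Time = 1 / (3/5) = 5/3 hours (≈ 1.67 hours)

5/3 hours


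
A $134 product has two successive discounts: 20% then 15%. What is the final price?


First discount:
20% of $134 = $26.80
Price after first discount:
$134 - $26.80 = $107.20
Second discount:
15% of $107.20 = $16.08
Final price:
$107.20 - $16.08 = $91.12

$91.12


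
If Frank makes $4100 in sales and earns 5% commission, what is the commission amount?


Convert rate to decimal:
5% = 0.05
Multiply by sales:
$4100 x 0.05 = $205

$205


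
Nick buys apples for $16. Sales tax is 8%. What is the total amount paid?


Calculate the tax:
8% of $16 = $1.28
Add tax to price:
$16 + $1.28 = $17.28

$17.28


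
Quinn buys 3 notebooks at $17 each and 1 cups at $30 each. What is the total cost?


Cost of notebooks:
3 x $17 = $51
Cost of cups:
1 x $30 = $30
Add both:
$51 + $30 = $81

$81


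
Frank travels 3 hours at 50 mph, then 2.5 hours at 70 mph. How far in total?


Leg 1 distance:
50 x 3 = 150 miles
Leg 2 distance:
70 x 2.5 = 175 miles
Total distance:
150 + 175 = 325 miles

325 miles


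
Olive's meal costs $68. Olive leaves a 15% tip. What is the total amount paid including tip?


Calculate the tip:
15% of $68 = $10.20
Add tip to meal cost:
$68 + $10.20 = $78.20

$78.20


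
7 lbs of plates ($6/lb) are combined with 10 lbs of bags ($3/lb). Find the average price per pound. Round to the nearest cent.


Cost of plates:
7 x $6 = $42
Cost of bags:
10 x $3 = $30
Total cost: $42 + $30 = $72
Total weight: 17 lbs
Average: $72 / 17 = $4.2352... ≈ $4.24/lb

$4.24/lb


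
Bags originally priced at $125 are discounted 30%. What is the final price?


Calculate the discount amount:
30% of $125 = $37.50
Subtract from original:
$125 - $37.50 = $87.50

$87.50


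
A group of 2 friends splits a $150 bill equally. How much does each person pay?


Total bill: $150
Number of people: 2
Each pays: $150 / 2 = $75

$75


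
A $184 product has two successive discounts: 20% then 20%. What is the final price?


First discount:
20% of $184 = $36.80
Price after first discount:
$184 - $36.80 = $147.20
Second discount:
20% of $147.20 = $29.44
Final price:
$147.20 - $29.44 = $117.76

$117.76


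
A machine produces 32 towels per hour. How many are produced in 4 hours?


Production rate: 32 towels per hour
Time: 4 hours
Total: 32 x 4 = 128 towels

128 towels


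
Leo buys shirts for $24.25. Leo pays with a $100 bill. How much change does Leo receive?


Start with the amount paid:
$100
Subtract the price:
$100 - $24.25 = $75.75

$75.75


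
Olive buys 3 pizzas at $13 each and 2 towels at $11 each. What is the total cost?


Cost of pizzas:
3 x $13 = $39
Cost of towels:
2 x $11 = $22
Add both:
$39 + $22 = $61

$61


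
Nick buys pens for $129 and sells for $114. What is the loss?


Selling price = $114
Cost price = $129
Loss = cost price - selling price:
Loss = $129 - $114 = $15

$15


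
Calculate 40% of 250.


Convert percentage to decimal:
40% = 0.4
Multiply:
250 x 0.4 = 100

100


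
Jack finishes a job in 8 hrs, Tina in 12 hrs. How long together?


Jack's rate: 1/8 of the job per hour
Tina's rate: 1/12 of the job per hour
Combined rate: 1/8 + 1/12 = 5/24 per hour
Time = 1 / (5/24) = 24/5 = 4.8 hours

4.8 hours


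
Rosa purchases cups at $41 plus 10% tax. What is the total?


Calculate the tax:
10% of $41 = $4.10
Add tax to price:
$41 + $4.10 = $45.10

$45.10


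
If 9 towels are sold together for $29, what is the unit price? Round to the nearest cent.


Total cost: $29
Number of items: 9
Unit price: $29 / 9 = $3.2222... ≈ $3.22

$3.22


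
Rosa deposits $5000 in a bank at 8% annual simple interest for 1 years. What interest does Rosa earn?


Use the formula I = P x R x T / 100
P x R x T = 5000 x 8 x 1 = 40000
I = 40000 / 100 = $400

$400


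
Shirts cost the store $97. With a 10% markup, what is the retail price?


Calculate the markup amount:
10% of $97 = $9.70
Add to cost:
$97 + $9.70 = $106.70

$106.70


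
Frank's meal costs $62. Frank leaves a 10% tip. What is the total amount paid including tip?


Calculate the tip:
10% of $62 = $6.20
Add tip to meal cost:
$62 + $6.20 = $68.20

$68.20


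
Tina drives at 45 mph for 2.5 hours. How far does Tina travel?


Use the formula: distance = speed x time
Speed = 45 mph, Time = 2.5 hours
45 x 2.5 = 112.5 miles

112.5 miles


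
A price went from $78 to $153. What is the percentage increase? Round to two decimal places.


Find the absolute change:
|153 - 78| = 75
Divide by original and multiply by 100:
75 / 78 x 100 = 96.1538...% ≈ 96.15%

96.15%


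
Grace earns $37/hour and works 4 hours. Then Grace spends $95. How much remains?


Calculate earnings:
4 x $37 = $148
Subtract spending:
$148 - $95 = $53

$53


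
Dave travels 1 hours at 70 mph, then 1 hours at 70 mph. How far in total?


Leg 1 distance:
70 x 1 = 70 miles
Leg 2 distance:
70 x 1 = 70 miles
Total distance:
70 + 70 = 140 miles

140 miles


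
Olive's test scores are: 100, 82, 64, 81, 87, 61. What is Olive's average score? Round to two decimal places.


Add the scores:
100 + 82 + 64 + 81 + 87 + 61 = 475
Divide by the number of tests:
475 / 6 = 79.1666... ≈ 79.17

79.17


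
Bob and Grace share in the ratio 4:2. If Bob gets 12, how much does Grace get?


Find the multiplier:
12 / 4 = 3
Apply to Grace's share:
2 x 3 = 6

6


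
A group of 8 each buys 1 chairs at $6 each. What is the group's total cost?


Cost per person:
1 x $6 = $6
Group total:
8 x $6 = $48

$48


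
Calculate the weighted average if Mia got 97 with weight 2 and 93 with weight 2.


Weighted sum:
2 x 97 + 2 x 93 = 380
Total weight:
2 + 2 = 4
Weighted average:
380 / 4 = 95

95


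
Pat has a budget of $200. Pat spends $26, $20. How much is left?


Add up expenses:
$26 + $20 = $46
Subtract from budget:
$200 - $46 = $154

$154


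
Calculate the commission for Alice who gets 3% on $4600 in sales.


Convert rate to decimal:
3% = 0.03
Multiply by sales:
$4600 x 0.03 = $138

$138


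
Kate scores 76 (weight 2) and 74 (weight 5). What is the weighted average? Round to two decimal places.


Weighted sum:
2 x 76 + 5 x 74 = 522
Total weight:
2 + 5 = 7
Weighted average:
522 / 7 = 74.5714... ≈ 74.57

74.57


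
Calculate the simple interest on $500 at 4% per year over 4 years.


Use the formula I = P x R x T / 100
P x R x T = 500 x 4 x 4 = 8000
I = 8000 / 100 = $80

$80


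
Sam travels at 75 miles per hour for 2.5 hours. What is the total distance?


Use the formula: distance = speed x time
Speed = 75 mph, Time = 2.5 hours
75 x 2.5 = 187.5 miles

187.5 miles


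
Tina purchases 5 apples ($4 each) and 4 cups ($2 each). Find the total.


Cost of apples:
5 x $4 = $20
Cost of cups:
4 x $2 = $8
Add both:
$20 + $8 = $28

$28


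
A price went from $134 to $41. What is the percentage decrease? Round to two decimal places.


Find the absolute change:
|41 - 134| = 93
Divide by original and multiply by 100:
93 / 134 x 100 = 69.4029...% ≈ 69.4%

69.4%


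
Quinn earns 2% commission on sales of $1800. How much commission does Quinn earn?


Convert rate to decimal:
2% = 0.02
Multiply by sales:
$1800 x 0.02 = $36

$36


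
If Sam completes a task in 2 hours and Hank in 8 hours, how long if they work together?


Sam's rate: 1/2 of the job per hour
Hank's rate: 1/8 of the job per hour
Combined rate: 1/2 + 1/8 = 5/8 per hour
Time = 1 / (5/8) = 8/5 = 1.6 hours

1.6 hours


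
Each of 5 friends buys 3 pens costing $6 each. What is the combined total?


Cost per person:
3 x $6 = $18
Group total:
5 x $18 = $90

$90


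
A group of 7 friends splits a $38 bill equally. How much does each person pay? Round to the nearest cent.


Total bill: $38
Number of people: 7
Each pays: $38 / 7 = $5.4285... ≈ $5.43

$5.43


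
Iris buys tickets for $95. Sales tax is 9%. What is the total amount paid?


Calculate the tax:
9% of $95 = $8.55
Add tax to price:
$95 + $8.55 = $103.55

$103.55


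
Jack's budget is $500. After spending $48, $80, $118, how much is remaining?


Add up expenses:
$48 + $80 + $118 = $246
Subtract from budget:
$500 - $246 = $254

$254


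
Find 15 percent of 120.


Convert percentage to decimal:
15% = 0.15
Multiply:
120 x 0.15 = 18

18


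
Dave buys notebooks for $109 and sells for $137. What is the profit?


Selling price = $137
Cost price = $109
Profit = selling price - cost price:
Profit = $137 - $109 = $28

$28


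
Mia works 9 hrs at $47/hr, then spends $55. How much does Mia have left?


Calculate earnings:
9 x $47 = $423
Subtract spending:
$423 - $55 = $368

$368


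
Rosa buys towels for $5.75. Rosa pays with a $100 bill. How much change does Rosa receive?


Start with the amount paid:
$100
Subtract the price:
$100 - $5.75 = $94.25

$94.25


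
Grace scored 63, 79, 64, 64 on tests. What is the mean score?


Add the scores:
63 + 79 + 64 + 64 = 270
Divide by the number of tests:
270 / 4 = 67.5

67.5


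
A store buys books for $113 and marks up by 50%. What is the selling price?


Calculate the markup amount:
50% of $113 = $56.50
Add to cost:
$113 + $56.50 = $169.50

$169.50


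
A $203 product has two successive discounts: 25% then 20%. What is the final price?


First discount:
25% of $203 = $50.75
Price after first discount:
$203 - $50.75 = $152.25
Second discount:
20% of $152.25 = $30.45
Final price:
$152.25 - $30.45 = $121.80

$121.80


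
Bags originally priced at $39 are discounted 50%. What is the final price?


Calculate the discount amount:
50% of $39 = $19.50
Subtract from original:
$39 - $19.50 = $19.50

$19.50


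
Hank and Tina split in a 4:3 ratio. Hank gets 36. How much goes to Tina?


Find the multiplier:
36 / 4 = 9
Apply to Tina's share:
3 x 9 = 27

27


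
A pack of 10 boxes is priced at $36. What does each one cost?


Total cost: $36
Number of items: 10
Unit price: $36 / 10 = $3.60

$3.60


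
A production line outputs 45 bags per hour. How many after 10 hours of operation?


Production rate: 45 bags per hour
Time: 10 hours
Total: 45 x 10 = 450 bags

450 bags


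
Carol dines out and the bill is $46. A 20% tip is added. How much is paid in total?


Calculate the tip:
20% of $46 = $9.20
Add tip to meal cost:
$46 + $9.20 = $55.20

$55.20


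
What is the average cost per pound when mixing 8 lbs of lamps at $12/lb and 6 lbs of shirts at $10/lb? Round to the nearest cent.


Cost of lamps:
8 x $12 = $96
Cost of shirts:
6 x $10 = $60
Total cost: $96 + $60 = $156
Total weight: 14 lbs
Average: $156 / 14 = $11.1428... ≈ $11.14/lb

$11.14/lb


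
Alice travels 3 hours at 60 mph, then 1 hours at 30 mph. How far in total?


Leg 1 distance:
60 x 3 = 180 miles
Leg 2 distance:
30 x 1 = 30 miles
Total distance:
180 + 30 = 210 miles

210 miles


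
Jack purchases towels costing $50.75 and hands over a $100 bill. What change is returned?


Start with the amount paid:
$100
Subtract the price:
$100 - $50.75 = $49.25

$49.25


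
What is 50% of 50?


Convert percentage to decimal:
50% = 0.5
Multiply:
50 x 0.5 = 25

25


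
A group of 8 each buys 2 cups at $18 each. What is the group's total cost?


Cost per person:
2 x $18 = $36
Group total:
8 x $36 = $288

$288


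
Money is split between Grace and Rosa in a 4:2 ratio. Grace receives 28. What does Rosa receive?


Find the multiplier:
28 / 4 = 7
Apply to Rosa's share:
2 x 7 = 14

14


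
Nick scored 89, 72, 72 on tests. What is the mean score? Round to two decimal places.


Add the scores:
89 + 72 + 72 = 233
Divide by the number of tests:
233 / 3 = 77.6666... ≈ 77.67

77.67


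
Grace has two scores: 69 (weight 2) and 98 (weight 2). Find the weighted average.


Weighted sum:
2 x 69 + 2 x 98 = 334
Total weight:
2 + 2 = 4
Weighted average:
334 / 4 = 83.5

83.5


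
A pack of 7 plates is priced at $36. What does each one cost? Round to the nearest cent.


Total cost: $36
Number of items: 7
Unit price: $36 / 7 = $5.1428... ≈ $5.14

$5.14


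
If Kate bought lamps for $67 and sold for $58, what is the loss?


Selling price = $58
Cost price = $67
Loss = cost price - selling price:
Loss = $67 - $58 = $9

$9


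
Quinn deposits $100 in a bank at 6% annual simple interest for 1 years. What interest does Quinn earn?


Use the formula I = P x R x T / 100
P x R x T = 100 x 6 x 1 = 600
I = 600 / 100 = $6

$6


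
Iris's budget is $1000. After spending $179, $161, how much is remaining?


Add up expenses:
$179 + $161 = $340
Subtract from budget:
$1000 - $340 = $660

$660


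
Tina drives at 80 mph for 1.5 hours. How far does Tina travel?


Use the formula: distance = speed x time
Speed = 80 mph, Time = 1.5 hours
80 x 1.5 = 120 miles

120 miles


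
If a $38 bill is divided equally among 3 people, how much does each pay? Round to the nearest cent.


Total bill: $38
Number of people: 3
Each pays: $38 / 3 = $12.6666... ≈ $12.67

$12.67


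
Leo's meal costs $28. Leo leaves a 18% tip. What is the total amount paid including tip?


Calculate the tip:
18% of $28 = $5.04
Add tip to meal cost:
$28 + $5.04 = $33.04

$33.04


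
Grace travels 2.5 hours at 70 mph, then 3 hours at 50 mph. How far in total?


Leg 1 distance:
70 x 2.5 = 175 miles
Leg 2 distance:
50 x 3 = 150 miles
Total distance:
175 + 150 = 325 miles

325 miles


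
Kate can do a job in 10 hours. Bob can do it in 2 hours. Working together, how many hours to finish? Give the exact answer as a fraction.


Kate's rate: 1/10 of the job per hour
Bob's rate: 1/2 of the job per hour
Combined rate: 1/10 + 1/2 = 3/5 per hour
Time = 1 / (3/5) = 5/3 hours (≈ 1.67 hours)

5/3 hours


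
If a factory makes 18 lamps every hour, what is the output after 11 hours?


Production rate: 18 lamps per hour
Time: 11 hours
Total: 18 x 11 = 198 lamps

198 lamps


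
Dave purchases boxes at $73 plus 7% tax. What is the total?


Calculate the tax:
7% of $73 = $5.11
Add tax to price:
$73 + $5.11 = $78.11

$78.11


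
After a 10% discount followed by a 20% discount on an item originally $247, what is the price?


First discount:
10% of $247 = $24.70
Price after first discount:
$247 - $24.70 = $222.30
Second discount:
20% of $222.30 = $44.46
Final price:
$222.30 - $44.46 = $177.84

$177.84


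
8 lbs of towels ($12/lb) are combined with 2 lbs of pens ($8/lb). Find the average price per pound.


Cost of towels:
8 x $12 = $96
Cost of pens:
2 x $8 = $16
Total cost: $96 + $16 = $112
Total weight: 10 lbs
Average: $112 / 10 = $11.20/lb

$11.20/lb


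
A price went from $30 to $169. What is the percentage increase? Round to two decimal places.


Find the absolute change:
|169 - 30| = 139
Divide by original and multiply by 100:
139 / 30 x 100 = 463.3333...% ≈ 463.33%

463.33%


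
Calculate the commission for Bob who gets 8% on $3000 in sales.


Convert rate to decimal:
8% = 0.08
Multiply by sales:
$3000 x 0.08 = $240

$240


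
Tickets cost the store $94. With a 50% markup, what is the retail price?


Calculate the markup amount:
50% of $94 = $47
Add to cost:
$94 + $47 = $141

$141


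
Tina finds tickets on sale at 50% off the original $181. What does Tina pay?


Calculate the discount amount:
50% of $181 = $90.50
Subtract from original:
$181 - $90.50 = $90.50

$90.50


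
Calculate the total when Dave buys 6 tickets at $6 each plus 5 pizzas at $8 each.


Cost of tickets:
6 x $6 = $36
Cost of pizzas:
5 x $8 = $40
Add both:
$36 + $40 = $76

$76


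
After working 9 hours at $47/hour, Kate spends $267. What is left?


Calculate earnings:
9 x $47 = $423
Subtract spending:
$423 - $267 = $156

$156


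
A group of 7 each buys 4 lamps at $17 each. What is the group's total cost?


Cost per person:
4 x $17 = $68
Group total:
7 x $68 = $476

$476


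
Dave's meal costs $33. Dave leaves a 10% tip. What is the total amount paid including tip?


Calculate the tip:
10% of $33 = $3.30
Add tip to meal cost:
$33 + $3.30 = $36.30

$36.30


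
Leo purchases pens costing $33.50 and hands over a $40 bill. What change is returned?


Start with the amount paid:
$40
Subtract the price:
$40 - $33.50 = $6.50

$6.50


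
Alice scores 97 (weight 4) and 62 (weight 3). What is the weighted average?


Weighted sum:
4 x 97 + 3 x 62 = 574
Total weight:
4 + 3 = 7
Weighted average:
574 / 7 = 82

82


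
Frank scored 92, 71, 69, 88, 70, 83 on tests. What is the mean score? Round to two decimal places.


Add the scores:
92 + 71 + 69 + 88 + 70 + 83 = 473
Divide by the number of tests:
473 / 6 = 78.8333... ≈ 78.83

78.83


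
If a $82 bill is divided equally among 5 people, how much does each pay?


Total bill: $82
Number of people: 5
Each pays: $82 / 5 = $16.40

$16.40


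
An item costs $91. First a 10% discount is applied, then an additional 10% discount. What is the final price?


First discount:
10% of $91 = $9.10
Price after first discount:
$91 - $9.10 = $81.90
Second discount:
10% of $81.90 = $8.19
Final price:
$81.90 - $8.19 = $73.71

$73.71


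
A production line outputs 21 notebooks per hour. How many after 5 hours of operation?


Production rate: 21 notebooks per hour
Time: 5 hours
Total: 21 x 5 = 105 notebooks

105 notebooks


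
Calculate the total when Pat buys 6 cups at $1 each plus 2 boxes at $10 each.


Cost of cups:
6 x $1 = $6
Cost of boxes:
2 x $10 = $20
Add both:
$6 + $20 = $26

$26


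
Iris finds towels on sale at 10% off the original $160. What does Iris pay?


Calculate the discount amount:
10% of $160 = $16
Subtract from original:
$160 - $16 = $144

$144


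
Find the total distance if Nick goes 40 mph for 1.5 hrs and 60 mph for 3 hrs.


Leg 1 distance:
40 x 1.5 = 60 miles
Leg 2 distance:
60 x 3 = 180 miles
Total distance:
60 + 180 = 240 miles

240 miles


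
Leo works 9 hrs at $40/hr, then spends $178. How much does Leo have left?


Calculate earnings:
9 x $40 = $360
Subtract spending:
$360 - $178 = $182

$182


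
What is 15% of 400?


Convert percentage to decimal:
15% = 0.15
Multiply:
400 x 0.15 = 60

60


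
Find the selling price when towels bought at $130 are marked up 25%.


Calculate the markup amount:
25% of $130 = $32.50
Add to cost:
$130 + $32.50 = $162.50

$162.50


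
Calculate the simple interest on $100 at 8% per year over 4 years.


Use the formula I = P x R x T / 100
P x R x T = 100 x 8 x 4 = 3200
I = 3200 / 100 = $32

$32


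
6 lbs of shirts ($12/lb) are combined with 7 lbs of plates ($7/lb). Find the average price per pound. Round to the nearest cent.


Cost of shirts:
6 x $12 = $72
Cost of plates:
7 x $7 = $49
Total cost: $72 + $49 = $121
Total weight: 13 lbs
Average: $121 / 13 = $9.3076... ≈ $9.31/lb

$9.31/lb


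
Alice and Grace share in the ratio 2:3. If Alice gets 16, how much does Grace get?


Find the multiplier:
16 / 2 = 8
Apply to Grace's share:
3 x 8 = 24

24


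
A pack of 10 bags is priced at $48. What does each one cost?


Total cost: $48
Number of items: 10
Unit price: $48 / 10 = $4.80

$4.80


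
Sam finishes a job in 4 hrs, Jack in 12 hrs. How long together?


Sam's rate: 1/4 of the job per hour
Jack's rate: 1/12 of the job per hour
Combined rate: 1/4 + 1/12 = 1/3 per hour
Time = 1 / (1/3) = 3 hours

3 hours


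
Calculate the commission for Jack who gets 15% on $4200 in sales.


Convert rate to decimal:
15% = 0.15
Multiply by sales:
$4200 x 0.15 = $630

$630


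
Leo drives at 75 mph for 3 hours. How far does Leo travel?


Use the formula: distance = speed x time
Speed = 75 mph, Time = 3 hours
75 x 3 = 225 miles

225 miles


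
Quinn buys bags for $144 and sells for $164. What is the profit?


Selling price = $164
Cost price = $144
Profit = selling price - cost price:
Profit = $164 - $144 = $20

$20


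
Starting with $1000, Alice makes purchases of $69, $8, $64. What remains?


Add up expenses:
$69 + $8 + $64 = $141
Subtract from budget:
$1000 - $141 = $859

$859


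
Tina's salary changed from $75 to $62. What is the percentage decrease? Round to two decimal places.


Find the absolute change:
|62 - 75| = 13
Divide by original and multiply by 100:
13 / 75 x 100 = 17.3333...% ≈ 17.33%

17.33%


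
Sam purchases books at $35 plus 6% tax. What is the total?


Calculate the tax:
6% of $35 = $2.10
Add tax to price:
$35 + $2.10 = $37.10

$37.10


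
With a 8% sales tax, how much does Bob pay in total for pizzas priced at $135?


Calculate the tax:
8% of $135 = $10.80
Add tax to price:
$135 + $10.80 = $145.80

$145.80


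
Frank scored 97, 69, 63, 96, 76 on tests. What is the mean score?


Add the scores:
97 + 69 + 63 + 96 + 76 = 401
Divide by the number of tests:
401 / 5 = 80.2

80.2


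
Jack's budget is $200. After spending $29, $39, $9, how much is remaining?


Add up expenses:
$29 + $39 + $9 = $77
Subtract from budget:
$200 - $77 = $123

$123


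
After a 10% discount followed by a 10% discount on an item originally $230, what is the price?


First discount:
10% of $230 = $23
Price after first discount:
$230 - $23 = $207
Second discount:
10% of $207 = $20.70
Final price:
$207 - $20.70 = $186.30

$186.30


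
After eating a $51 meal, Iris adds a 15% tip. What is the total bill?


Calculate the tip:
15% of $51 = $7.65
Add tip to meal cost:
$51 + $7.65 = $58.65

$58.65


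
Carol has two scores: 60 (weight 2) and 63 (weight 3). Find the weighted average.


Weighted sum:
2 x 60 + 3 x 63 = 309
Total weight:
2 + 3 = 5
Weighted average:
309 / 5 = 61.8

61.8


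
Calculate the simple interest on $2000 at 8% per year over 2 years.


Use the formula I = P x R x T / 100
P x R x T = 2000 x 8 x 2 = 32000
I = 32000 / 100 = $320

$320


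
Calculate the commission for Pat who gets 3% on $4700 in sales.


Convert rate to decimal:
3% = 0.03
Multiply by sales:
$4700 x 0.03 = $141

$141


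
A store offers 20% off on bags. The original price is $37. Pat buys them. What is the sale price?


Calculate the discount amount:
20% of $37 = $7.40
Subtract from original:
$37 - $7.40 = $29.60

$29.60


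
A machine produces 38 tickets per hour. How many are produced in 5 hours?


Production rate: 38 tickets per hour
Time: 5 hours
Total: 38 x 5 = 190 tickets

190 tickets


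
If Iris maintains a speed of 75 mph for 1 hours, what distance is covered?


Use the formula: distance = speed x time
Speed = 75 mph, Time = 1 hours
75 x 1 = 75 miles

75 miles


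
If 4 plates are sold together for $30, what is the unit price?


Total cost: $30
Number of items: 4
Unit price: $30 / 4 = $7.50

$7.50


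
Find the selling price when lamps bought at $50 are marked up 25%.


Calculate the markup amount:
25% of $50 = $12.50
Add to cost:
$50 + $12.50 = $62.50

$62.50


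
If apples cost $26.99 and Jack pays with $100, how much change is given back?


Start with the amount paid:
$100
Subtract the price:
$100 - $26.99 = $73.01

$73.01


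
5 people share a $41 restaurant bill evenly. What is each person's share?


Total bill: $41
Number of people: 5
Each pays: $41 / 5 = $8.20

$8.20


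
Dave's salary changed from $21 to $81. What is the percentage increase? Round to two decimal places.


Find the absolute change:
|81 - 21| = 60
Divide by original and multiply by 100:
60 / 21 x 100 = 285.7142...% ≈ 285.71%

285.71%


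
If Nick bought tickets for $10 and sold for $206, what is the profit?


Selling price = $206
Cost price = $10
Profit = selling price - cost price:
Profit = $206 - $10 = $196

$196


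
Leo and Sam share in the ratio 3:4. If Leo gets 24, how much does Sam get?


Find the multiplier:
24 / 3 = 8
Apply to Sam's share:
4 x 8 = 32

32


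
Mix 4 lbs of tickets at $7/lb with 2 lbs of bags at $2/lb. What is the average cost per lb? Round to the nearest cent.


Cost of tickets:
4 x $7 = $28
Cost of bags:
2 x $2 = $4
Total cost: $28 + $4 = $32
Total weight: 6 lbs
Average: $32 / 6 = $5.3333... ≈ $5.33/lb

$5.33/lb


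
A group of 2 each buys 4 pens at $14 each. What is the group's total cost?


Cost per person:
4 x $14 = $56
Group total:
2 x $56 = $112

$112


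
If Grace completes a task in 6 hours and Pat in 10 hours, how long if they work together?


Grace's rate: 1/6 of the job per hour
Pat's rate: 1/10 of the job per hour
Combined rate: 1/6 + 1/10 = 4/15 per hour
Time = 1 / (4/15) = 15/4 = 3.75 hours

3.75 hours


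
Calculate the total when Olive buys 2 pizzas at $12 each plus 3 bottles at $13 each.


Cost of pizzas:
2 x $12 = $24
Cost of bottles:
3 x $13 = $39
Add both:
$24 + $39 = $63

$63


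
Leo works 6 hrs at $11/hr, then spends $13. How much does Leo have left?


Calculate earnings:
6 x $11 = $66
Subtract spending:
$66 - $13 = $53

$53


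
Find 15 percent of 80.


Convert percentage to decimal:
15% = 0.15
Multiply:
80 x 0.15 = 12

12


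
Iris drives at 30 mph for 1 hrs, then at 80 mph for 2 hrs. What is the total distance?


Leg 1 distance:
30 x 1 = 30 miles
Leg 2 distance:
80 x 2 = 160 miles
Total distance:
30 + 160 = 190 miles

190 miles


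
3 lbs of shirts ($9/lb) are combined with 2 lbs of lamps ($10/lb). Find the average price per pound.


Cost of shirts:
3 x $9 = $27
Cost of lamps:
2 x $10 = $20
Total cost: $27 + $20 = $47
Total weight: 5 lbs
Average: $47 / 5 = $9.40/lb

$9.40/lb


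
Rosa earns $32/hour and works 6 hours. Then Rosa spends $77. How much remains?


Calculate earnings:
6 x $32 = $192
Subtract spending:
$192 - $77 = $115

$115


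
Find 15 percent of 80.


Convert percentage to decimal:
15% = 0.15
Multiply:
80 x 0.15 = 12

12


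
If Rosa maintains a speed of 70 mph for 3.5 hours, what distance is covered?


Use the formula: distance = speed x time
Speed = 70 mph, Time = 3.5 hours
70 x 3.5 = 245 miles

245 miles


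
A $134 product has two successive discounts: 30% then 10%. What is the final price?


First discount:
30% of $134 = $40.20
Price after first discount:
$134 - $40.20 = $93.80
Second discount:
10% of $93.80 = $9.38
Final price:
$93.80 - $9.38 = $84.42

$84.42


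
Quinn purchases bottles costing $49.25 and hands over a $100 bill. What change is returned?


Start with the amount paid:
$100
Subtract the price:
$100 - $49.25 = $50.75

$50.75


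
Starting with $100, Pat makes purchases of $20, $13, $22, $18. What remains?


Add up expenses:
$20 + $13 + $22 + $18 = $73
Subtract from budget:
$100 - $73 = $27

$27


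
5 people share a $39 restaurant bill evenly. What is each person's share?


Total bill: $39
Number of people: 5
Each pays: $39 / 5 = $7.80

$7.80


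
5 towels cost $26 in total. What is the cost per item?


Total cost: $26
Number of items: 5
Unit price: $26 / 5 = $5.20

$5.20


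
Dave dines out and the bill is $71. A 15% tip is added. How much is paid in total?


Calculate the tip:
15% of $71 = $10.65
Add tip to meal cost:
$71 + $10.65 = $81.65

$81.65


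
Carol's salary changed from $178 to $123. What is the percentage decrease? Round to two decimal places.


Find the absolute change:
|123 - 178| = 55
Divide by original and multiply by 100:
55 / 178 x 100 = 30.8988...% ≈ 30.9%

30.9%


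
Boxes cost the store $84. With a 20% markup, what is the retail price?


Calculate the markup amount:
20% of $84 = $16.80
Add to cost:
$84 + $16.80 = $100.80

$100.80
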